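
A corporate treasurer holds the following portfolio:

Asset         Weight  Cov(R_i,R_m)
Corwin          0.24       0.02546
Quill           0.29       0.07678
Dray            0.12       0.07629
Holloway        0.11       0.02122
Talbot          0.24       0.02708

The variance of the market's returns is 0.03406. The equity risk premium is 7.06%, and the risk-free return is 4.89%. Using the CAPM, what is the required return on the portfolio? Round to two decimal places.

14.50%

β_Corwin = 0.02546 / 0.03406 = 0.7475
β_Quill = 0.07678 / 0.03406 = 2.2543
β_Dray = 0.07629 / 0.03406 = 2.2399
β_Holloway = 0.02122 / 0.03406 = 0.6230
β_Talbot = 0.02708 / 0.03406 = 0.7951
β_P = Σ w_i β_i = 0.24×0.7475 + 0.29×2.2543 + 0.12×2.2399 + 0.11×0.6230 + 0.24×0.7951 = 1.3613
E(R_P) = R_f + β_P × MRP = 4.89% + 1.3613 × 7.06% = 14.50%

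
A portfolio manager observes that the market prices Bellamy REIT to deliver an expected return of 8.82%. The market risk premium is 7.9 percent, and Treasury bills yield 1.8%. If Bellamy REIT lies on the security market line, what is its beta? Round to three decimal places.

β = (E(R) − R_f) / MRP = (8.82% − 1.8%) / 7.9% = 7.02% / 7.9% = 0.889

0.889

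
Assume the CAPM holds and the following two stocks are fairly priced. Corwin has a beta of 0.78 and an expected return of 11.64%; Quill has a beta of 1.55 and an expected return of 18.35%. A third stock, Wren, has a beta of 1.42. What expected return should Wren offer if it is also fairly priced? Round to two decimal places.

MRP (SML slope) = (18.35% − 11.64%) / (1.55 − 0.78) = 6.71% / 0.77 = 8.7143%
R_f (intercept) = 11.64% − 0.78 × 8.7143% = 4.8428%
E(R_Wren) = R_f + β × MRP = 4.8428% + 1.42 × 8.7143% = 17.22%

17.22%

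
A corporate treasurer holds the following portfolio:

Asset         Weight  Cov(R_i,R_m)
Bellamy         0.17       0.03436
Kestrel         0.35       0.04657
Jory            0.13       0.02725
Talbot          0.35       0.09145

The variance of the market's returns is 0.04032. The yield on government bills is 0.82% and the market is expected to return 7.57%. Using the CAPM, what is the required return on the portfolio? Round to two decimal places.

β_Bellamy = 0.03436 / 0.04032 = 0.8522
β_Kestrel = 0.04657 / 0.04032 = 1.1550
β_Jory = 0.02725 / 0.04032 = 0.6758
β_Talbot = 0.09145 / 0.04032 = 2.2681
β_P = Σ w_i β_i = 0.17×0.8522 + 0.35×1.1550 + 0.13×0.6758 + 0.35×2.2681 = 1.4308
MRP = 7.57% − 0.82% = 6.75%
E(R_P) = R_f + β_P × MRP = 0.82% + 1.4308 × 6.75% = 10.48%

10.48%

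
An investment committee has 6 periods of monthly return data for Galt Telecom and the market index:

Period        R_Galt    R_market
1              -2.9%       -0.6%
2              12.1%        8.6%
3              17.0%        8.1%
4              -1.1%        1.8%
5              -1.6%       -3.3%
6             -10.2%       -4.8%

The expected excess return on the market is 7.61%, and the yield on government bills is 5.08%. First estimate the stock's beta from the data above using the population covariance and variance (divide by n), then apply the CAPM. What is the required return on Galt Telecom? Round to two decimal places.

Mean R_i = (-2.9 + 12.1 + 17.0 − 1.1 − 1.6 − 10.2) / 6 = 2.2167%
Mean R_m = (-0.6 + 8.6 + 8.1 + 1.8 − 3.3 − 4.8) / 6 = 1.6333%
Σ(R_i − R̄_i)(R_m − R̄_m) = 274.0367  ⇒  Cov = 274.0367 / 6 = 45.6728
Σ(R_m − R̄_m)² = 161.0933  ⇒  Var(R_m) = 161.0933 / 6 = 26.8489
β = Cov / Var(R_m) = 45.6728 / 26.8489 = 1.7011
E(R) = R_f + β × MRP = 5.08% + 1.7011 × 7.61% = 18.03%

18.03%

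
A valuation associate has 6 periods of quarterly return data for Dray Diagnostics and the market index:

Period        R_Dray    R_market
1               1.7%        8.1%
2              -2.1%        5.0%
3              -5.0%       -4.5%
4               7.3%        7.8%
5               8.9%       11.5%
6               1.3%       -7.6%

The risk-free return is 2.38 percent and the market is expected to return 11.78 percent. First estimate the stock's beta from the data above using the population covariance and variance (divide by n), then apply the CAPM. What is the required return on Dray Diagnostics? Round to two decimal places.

Mean R_i = (1.7 − 2.1 − 5.0 + 7.3 + 8.9 + 1.3) / 6 = 2.0167%
Mean R_m = (8.1 + 5.0 − 4.5 + 7.8 + 11.5 − 7.6) / 6 = 3.3833%
Σ(R_i − R̄_i)(R_m − R̄_m) = 134.2417  ⇒  Cov = 134.2417 / 6 = 22.3736
Σ(R_m − R̄_m)² = 293.0283  ⇒  Var(R_m) = 293.0283 / 6 = 48.8381
β = Cov / Var(R_m) = 22.3736 / 48.8381 = 0.4581
MRP = 11.78% − 2.38% = 9.40%
E(R) = R_f + β × MRP = 2.38% + 0.4581 × 9.40% = 6.69%

6.69%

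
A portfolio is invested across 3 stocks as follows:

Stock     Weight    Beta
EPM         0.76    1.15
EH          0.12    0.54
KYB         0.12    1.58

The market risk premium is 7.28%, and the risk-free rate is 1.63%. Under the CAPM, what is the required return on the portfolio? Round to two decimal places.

9.84%

β_P = Σ w_i β_i = 0.76×1.15 + 0.12×0.54 + 0.12×1.58 = 1.1284
E(R_P) = R_f + β_P × MRP = 1.63% + 1.1284 × 7.28% = 9.84%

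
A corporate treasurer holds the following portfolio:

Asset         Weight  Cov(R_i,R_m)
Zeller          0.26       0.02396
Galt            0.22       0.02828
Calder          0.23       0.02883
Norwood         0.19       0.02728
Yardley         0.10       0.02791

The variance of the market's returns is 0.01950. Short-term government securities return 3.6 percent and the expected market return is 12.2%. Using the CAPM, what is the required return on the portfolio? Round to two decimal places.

β_Zeller = 0.02396 / 0.01950 = 1.2287
β_Galt = 0.02828 / 0.01950 = 1.4503
β_Calder = 0.02883 / 0.01950 = 1.4785
β_Norwood = 0.02728 / 0.01950 = 1.3990
β_Yardley = 0.02791 / 0.01950 = 1.4313
β_P = Σ w_i β_i = 0.26×1.2287 + 0.22×1.4503 + 0.23×1.4785 + 0.19×1.3990 + 0.10×1.4313 = 1.3875
MRP = 12.2% − 3.6% = 8.60%
E(R_P) = R_f + β_P × MRP = 3.6% + 1.3875 × 8.6% = 15.53%

15.53%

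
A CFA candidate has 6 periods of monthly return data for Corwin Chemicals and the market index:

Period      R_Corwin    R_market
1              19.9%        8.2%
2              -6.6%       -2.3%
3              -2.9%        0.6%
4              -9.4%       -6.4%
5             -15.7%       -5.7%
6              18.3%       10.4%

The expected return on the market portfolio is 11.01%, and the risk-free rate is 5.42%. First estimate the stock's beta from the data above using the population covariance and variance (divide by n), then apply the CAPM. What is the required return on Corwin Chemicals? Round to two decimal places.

16.88%

Mean R_i = (19.9 − 6.6 − 2.9 − 9.4 − 15.7 + 18.3) / 6 = 0.6000%
Mean R_m = (8.2 − 2.3 + 0.6 − 6.4 − 5.7 + 10.4) / 6 = 0.8000%
Σ(R_i − R̄_i)(R_m − R̄_m) = 513.7100  ⇒  Cov = 513.7100 / 6 = 85.6183
Σ(R_m − R̄_m)² = 250.6600  ⇒  Var(R_m) = 250.6600 / 6 = 41.7767
β = Cov / Var(R_m) = 85.6183 / 41.7767 = 2.0494
MRP = 11.01% − 5.42% = 5.59%
E(R) = R_f + β × MRP = 5.42% + 2.0494 × 5.59% = 16.88%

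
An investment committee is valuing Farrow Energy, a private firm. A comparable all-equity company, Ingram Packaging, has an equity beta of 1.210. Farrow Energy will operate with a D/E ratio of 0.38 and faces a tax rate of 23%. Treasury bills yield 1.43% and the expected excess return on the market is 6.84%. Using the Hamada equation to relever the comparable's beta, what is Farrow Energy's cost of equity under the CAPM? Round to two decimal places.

β_L = β_U × [1 + (1 − t)(D/E)] = 1.210 × [1 + (1 − 0.23) × 0.38]
    = 1.210 × [1 + 0.77 × 0.38] = 1.210 × 1.2926 = 1.5640
E(R) = R_f + β_L × MRP = 1.43% + 1.5640 × 6.84% = 12.13%

12.13%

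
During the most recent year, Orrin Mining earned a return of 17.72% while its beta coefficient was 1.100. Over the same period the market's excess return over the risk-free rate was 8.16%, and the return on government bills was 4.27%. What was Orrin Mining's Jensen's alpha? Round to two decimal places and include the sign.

+4.47%

CAPM benchmark = R_f + β(R_m − R_f) = 4.27% + 1.100 × 8.16% = 13.24600%
α = actual − benchmark = 17.72% − 13.24600% = +4.47%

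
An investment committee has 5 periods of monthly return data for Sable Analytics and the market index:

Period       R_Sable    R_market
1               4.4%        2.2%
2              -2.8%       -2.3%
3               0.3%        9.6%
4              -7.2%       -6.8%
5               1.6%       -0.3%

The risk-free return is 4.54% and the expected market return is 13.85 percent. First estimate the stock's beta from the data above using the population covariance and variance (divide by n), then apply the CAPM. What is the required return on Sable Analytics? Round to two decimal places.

Mean R_i = (4.4 − 2.8 + 0.3 − 7.2 + 1.6) / 5 = -0.7400%
Mean R_m = (2.2 − 2.3 + 9.6 − 6.8 − 0.3) / 5 = 0.4800%
Σ(R_i − R̄_i)(R_m − R̄_m) = 69.2560  ⇒  Cov = 69.2560 / 5 = 13.8512
Σ(R_m − R̄_m)² = 147.4680  ⇒  Var(R_m) = 147.4680 / 5 = 29.4936
β = Cov / Var(R_m) = 13.8512 / 29.4936 = 0.4696
MRP = 13.85% − 4.54% = 9.31%
E(R) = R_f + β × MRP = 4.54% + 0.4696 × 9.31% = 8.91%

8.91%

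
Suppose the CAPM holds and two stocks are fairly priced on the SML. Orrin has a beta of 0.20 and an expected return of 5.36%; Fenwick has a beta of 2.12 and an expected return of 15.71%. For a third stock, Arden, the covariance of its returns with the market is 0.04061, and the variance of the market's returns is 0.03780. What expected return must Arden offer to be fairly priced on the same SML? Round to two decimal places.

MRP = (15.71% − 5.36%) / (2.12 − 0.20) = 5.3906%
R_f = 5.36% − 0.20 × 5.3906% = 4.2819%
β_Arden = Cov / Var(R_m) = 0.04061 / 0.03780 = 1.0743
E(R_Arden) = R_f + β × MRP = 4.2819% + 1.0743 × 5.3906% = 10.07%

10.07%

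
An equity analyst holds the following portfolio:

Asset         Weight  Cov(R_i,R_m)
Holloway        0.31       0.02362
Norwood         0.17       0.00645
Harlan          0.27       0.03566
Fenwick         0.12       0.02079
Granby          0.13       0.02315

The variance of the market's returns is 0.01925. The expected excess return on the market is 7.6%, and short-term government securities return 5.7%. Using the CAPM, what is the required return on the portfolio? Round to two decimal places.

15.00%

β_Holloway = 0.02362 / 0.01925 = 1.2270
β_Norwood = 0.00645 / 0.01925 = 0.3351
β_Harlan = 0.03566 / 0.01925 = 1.8525
β_Fenwick = 0.02079 / 0.01925 = 1.0800
β_Granby = 0.02315 / 0.01925 = 1.2026
β_P = Σ w_i β_i = 0.31×1.2270 + 0.17×0.3351 + 0.27×1.8525 + 0.12×1.0800 + 0.13×1.2026 = 1.2235
E(R_P) = R_f + β_P × MRP = 5.7% + 1.2235 × 7.6% = 15.00%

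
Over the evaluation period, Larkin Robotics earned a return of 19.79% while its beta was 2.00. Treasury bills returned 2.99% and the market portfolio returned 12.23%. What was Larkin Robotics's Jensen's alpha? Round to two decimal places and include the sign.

Market excess return = 12.23% − 2.99% = 9.24%
CAPM benchmark = R_f + β(R_m − R_f) = 2.99% + 2.00 × 9.24% = 21.4700%
α = actual − benchmark = 19.79% − 21.4700% = -1.68%

-1.68%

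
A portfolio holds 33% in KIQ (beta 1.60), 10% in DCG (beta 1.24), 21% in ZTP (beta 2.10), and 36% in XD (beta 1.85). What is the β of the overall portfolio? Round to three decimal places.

β_P = Σ w_i β_i = 0.33×1.60 + 0.10×1.24 + 0.21×2.10 + 0.36×1.85 = 1.7590

1.759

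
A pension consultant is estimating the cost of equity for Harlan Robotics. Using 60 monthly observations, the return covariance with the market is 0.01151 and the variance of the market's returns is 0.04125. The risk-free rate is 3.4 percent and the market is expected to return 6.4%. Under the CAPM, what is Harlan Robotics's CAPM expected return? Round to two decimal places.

4.24%

β = Cov(R_i, R_m) / Var(R_m) = 0.01151 / 0.04125 = 0.2790
MRP = 6.4% − 3.4% = 3.00%
E(R) = R_f + β × MRP = 3.4% + 0.2790 × 3.0% = 4.24%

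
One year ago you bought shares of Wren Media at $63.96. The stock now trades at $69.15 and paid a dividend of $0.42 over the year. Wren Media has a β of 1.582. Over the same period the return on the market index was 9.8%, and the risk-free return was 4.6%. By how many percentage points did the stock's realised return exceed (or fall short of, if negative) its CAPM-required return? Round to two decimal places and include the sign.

Realised HPR = (P1 + D1 − P0) / P0 = (69.15 + 0.42 − 63.96) / 63.96 = 5.61 / 63.96 = 8.7711%
MRP = 9.8% − 4.6% = 5.20%
CAPM required = R_f + β·MRP = 4.6% + 1.582 × 5.2% = 12.8264%
α = realised − required = 8.7711% − 12.8264% = -4.06%

-4.06%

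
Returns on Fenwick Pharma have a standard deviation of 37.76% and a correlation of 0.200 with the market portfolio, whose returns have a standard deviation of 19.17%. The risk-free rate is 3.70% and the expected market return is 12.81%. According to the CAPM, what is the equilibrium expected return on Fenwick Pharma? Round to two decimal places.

β = ρ × σ_i / σ_m = 0.200 × 37.76% / 19.17% = 0.3939
MRP = 12.81% − 3.70% = 9.11%
E(R) = 3.70% + 0.3939 × 9.11% = 7.29%

7.29%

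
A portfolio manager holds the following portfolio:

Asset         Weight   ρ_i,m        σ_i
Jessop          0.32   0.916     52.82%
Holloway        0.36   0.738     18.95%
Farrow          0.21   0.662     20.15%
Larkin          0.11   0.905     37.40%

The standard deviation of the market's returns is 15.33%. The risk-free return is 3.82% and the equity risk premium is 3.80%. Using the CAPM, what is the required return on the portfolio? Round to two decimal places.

10.52%

β_Jessop = 0.916 × 52.82% / 15.33% = 3.1561
β_Holloway = 0.738 × 18.95% / 15.33% = 0.9123
β_Farrow = 0.662 × 20.15% / 15.33% = 0.8701
β_Larkin = 0.905 × 37.40% / 15.33% = 2.2079
β_P = Σ w_i β_i = 0.32×3.1561 + 0.36×0.9123 + 0.21×0.8701 + 0.11×2.2079 = 1.7640
E(R_P) = R_f + β_P × MRP = 3.82% + 1.7640 × 3.80% = 10.52%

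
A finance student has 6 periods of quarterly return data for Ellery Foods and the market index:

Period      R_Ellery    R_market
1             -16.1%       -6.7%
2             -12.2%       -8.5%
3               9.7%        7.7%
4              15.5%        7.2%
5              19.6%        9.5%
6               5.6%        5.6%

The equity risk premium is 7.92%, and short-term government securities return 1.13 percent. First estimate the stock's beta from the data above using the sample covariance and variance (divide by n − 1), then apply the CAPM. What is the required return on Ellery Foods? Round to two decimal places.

Mean R_i = (-16.1 − 12.2 + 9.7 + 15.5 + 19.6 + 5.6) / 6 = 3.6833%
Mean R_m = (-6.7 − 8.5 + 7.7 + 7.2 + 9.5 + 5.6) / 6 = 2.4667%
Σ(R_i − R̄_i)(R_m − R̄_m) = 560.9067  ⇒  Cov = 560.9067 / 5 = 112.1813
Σ(R_m − R̄_m)² = 313.3733  ⇒  Var(R_m) = 313.3733 / 5 = 62.6747
β = Cov / Var(R_m) = 112.1813 / 62.6747 = 1.7899
E(R) = R_f + β × MRP = 1.13% + 1.7899 × 7.92% = 15.31%

15.31%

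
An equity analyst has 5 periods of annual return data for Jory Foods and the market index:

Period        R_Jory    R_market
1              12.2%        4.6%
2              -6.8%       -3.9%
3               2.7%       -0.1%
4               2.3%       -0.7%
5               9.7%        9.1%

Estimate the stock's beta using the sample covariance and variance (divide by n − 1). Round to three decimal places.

1.284

Mean R_i = (12.2 − 6.8 + 2.7 + 2.3 + 9.7) / 5 = 4.0200%
Mean R_m = (4.6 − 3.9 − 0.1 − 0.7 + 9.1) / 5 = 1.8000%
Σ(R_i − R̄_i)(R_m − R̄_m) = 132.8500  ⇒  Cov = 132.8500 / 4 = 33.2125
Σ(R_m − R̄_m)² = 103.4800  ⇒  Var(R_m) = 103.4800 / 4 = 25.8700
β = Cov / Var(R_m) = 33.2125 / 25.8700 = 1.2838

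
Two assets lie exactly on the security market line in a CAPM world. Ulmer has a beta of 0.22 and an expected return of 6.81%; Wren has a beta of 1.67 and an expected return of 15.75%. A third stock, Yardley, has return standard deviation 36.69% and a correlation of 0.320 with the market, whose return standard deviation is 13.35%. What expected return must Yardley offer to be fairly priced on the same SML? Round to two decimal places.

MRP = (15.75% − 6.81%) / (1.67 − 0.22) = 6.1655%
R_f = 6.81% − 0.22 × 6.1655% = 5.4536%
β_Yardley = ρ·σ_i/σ_m = 0.320 × 36.69 / 13.35 = 0.8795
E(R_Yardley) = R_f + β × MRP = 5.4536% + 0.8795 × 6.1655% = 10.88%

10.88%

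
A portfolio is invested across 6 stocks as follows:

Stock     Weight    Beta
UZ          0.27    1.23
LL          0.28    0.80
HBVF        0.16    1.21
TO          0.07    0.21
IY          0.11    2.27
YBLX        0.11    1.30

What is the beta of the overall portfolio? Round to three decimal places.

1.157

β_P = Σ w_i β_i = 0.27×1.23 + 0.28×0.80 + 0.16×1.21 + 0.07×0.21 + 0.11×2.27 + 0.11×1.30 = 1.1571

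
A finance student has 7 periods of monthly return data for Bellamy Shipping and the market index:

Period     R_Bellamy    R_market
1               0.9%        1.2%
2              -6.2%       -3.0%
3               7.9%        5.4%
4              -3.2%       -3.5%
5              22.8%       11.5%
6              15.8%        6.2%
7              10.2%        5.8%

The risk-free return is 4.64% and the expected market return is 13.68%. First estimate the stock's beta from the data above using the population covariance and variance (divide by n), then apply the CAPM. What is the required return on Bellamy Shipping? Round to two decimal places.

Mean R_i = (0.9 − 6.2 + 7.9 − 3.2 + 22.8 + 15.8 + 10.2) / 7 = 6.8857%
Mean R_m = (1.2 − 3.0 + 5.4 − 3.5 + 11.5 + 6.2 + 5.8) / 7 = 3.3714%
Σ(R_i − R̄_i)(R_m − R̄_m) = 330.3571  ⇒  Cov = 330.3571 / 7 = 47.1939
Σ(R_m − R̄_m)² = 176.6143  ⇒  Var(R_m) = 176.6143 / 7 = 25.2306
β = Cov / Var(R_m) = 47.1939 / 25.2306 = 1.8705
MRP = 13.68% − 4.64% = 9.04%
E(R) = R_f + β × MRP = 4.64% + 1.8705 × 9.04% = 21.55%

21.55%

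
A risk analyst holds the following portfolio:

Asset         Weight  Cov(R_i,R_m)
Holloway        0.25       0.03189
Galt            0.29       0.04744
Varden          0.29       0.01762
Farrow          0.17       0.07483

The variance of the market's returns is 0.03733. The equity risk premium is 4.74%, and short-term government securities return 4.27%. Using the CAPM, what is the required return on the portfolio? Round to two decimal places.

β_Holloway = 0.03189 / 0.03733 = 0.8543
β_Galt = 0.04744 / 0.03733 = 1.2708
β_Varden = 0.01762 / 0.03733 = 0.4720
β_Farrow = 0.07483 / 0.03733 = 2.0046
β_P = Σ w_i β_i = 0.25×0.8543 + 0.29×1.2708 + 0.29×0.4720 + 0.17×2.0046 = 1.0598
E(R_P) = R_f + β_P × MRP = 4.27% + 1.0598 × 4.74% = 9.29%

9.29%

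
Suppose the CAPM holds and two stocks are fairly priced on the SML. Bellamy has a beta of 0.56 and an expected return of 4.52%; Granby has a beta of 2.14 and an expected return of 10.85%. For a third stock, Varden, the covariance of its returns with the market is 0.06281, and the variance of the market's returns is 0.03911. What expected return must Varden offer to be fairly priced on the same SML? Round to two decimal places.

8.71%

MRP = (10.85% − 4.52%) / (2.14 − 0.56) = 4.0063%
R_f = 4.52% − 0.56 × 4.0063% = 2.2765%
β_Varden = Cov / Var(R_m) = 0.06281 / 0.03911 = 1.6060
E(R_Varden) = R_f + β × MRP = 2.2765% + 1.6060 × 4.0063% = 8.71%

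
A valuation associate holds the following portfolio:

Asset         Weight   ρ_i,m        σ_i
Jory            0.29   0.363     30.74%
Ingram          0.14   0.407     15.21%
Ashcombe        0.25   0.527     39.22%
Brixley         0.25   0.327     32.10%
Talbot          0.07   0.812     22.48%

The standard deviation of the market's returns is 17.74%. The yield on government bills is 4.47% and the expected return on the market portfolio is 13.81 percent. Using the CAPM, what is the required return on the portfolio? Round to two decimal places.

β_Jory = 0.363 × 30.74% / 17.74% = 0.6290
β_Ingram = 0.407 × 15.21% / 17.74% = 0.3490
β_Ashcombe = 0.527 × 39.22% / 17.74% = 1.1651
β_Brixley = 0.327 × 32.10% / 17.74% = 0.5917
β_Talbot = 0.812 × 22.48% / 17.74% = 1.0290
β_P = Σ w_i β_i = 0.29×0.6290 + 0.14×0.3490 + 0.25×1.1651 + 0.25×0.5917 + 0.07×1.0290 = 0.7425
MRP = 13.81% − 4.47% = 9.34%
E(R_P) = R_f + β_P × MRP = 4.47% + 0.7425 × 9.34% = 11.40%

11.40%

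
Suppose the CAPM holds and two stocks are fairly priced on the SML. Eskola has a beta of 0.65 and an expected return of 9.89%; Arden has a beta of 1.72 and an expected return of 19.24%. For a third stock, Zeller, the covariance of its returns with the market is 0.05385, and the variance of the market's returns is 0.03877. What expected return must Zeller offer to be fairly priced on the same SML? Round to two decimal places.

MRP = (19.24% − 9.89%) / (1.72 − 0.65) = 8.7383%
R_f = 9.89% − 0.65 × 8.7383% = 4.2101%
β_Zeller = Cov / Var(R_m) = 0.05385 / 0.03877 = 1.3890
E(R_Zeller) = R_f + β × MRP = 4.2101% + 1.3890 × 8.7383% = 16.35%

16.35%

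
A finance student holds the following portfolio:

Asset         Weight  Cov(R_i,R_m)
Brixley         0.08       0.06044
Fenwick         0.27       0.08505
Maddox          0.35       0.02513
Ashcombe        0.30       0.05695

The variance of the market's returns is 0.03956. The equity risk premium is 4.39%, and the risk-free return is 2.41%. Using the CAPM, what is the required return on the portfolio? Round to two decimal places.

8.37%

β_Brixley = 0.06044 / 0.03956 = 1.5278
β_Fenwick = 0.08505 / 0.03956 = 2.1499
β_Maddox = 0.02513 / 0.03956 = 0.6352
β_Ashcombe = 0.05695 / 0.03956 = 1.4396
β_P = Σ w_i β_i = 0.08×1.5278 + 0.27×2.1499 + 0.35×0.6352 + 0.30×1.4396 = 1.3569
E(R_P) = R_f + β_P × MRP = 2.41% + 1.3569 × 4.39% = 8.37%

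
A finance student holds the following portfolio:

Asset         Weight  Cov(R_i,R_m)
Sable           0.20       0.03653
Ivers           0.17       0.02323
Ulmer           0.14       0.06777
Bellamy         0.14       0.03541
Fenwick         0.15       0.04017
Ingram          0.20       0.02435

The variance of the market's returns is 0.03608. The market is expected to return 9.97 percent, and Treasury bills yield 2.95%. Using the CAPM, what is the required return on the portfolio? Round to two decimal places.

β_Sable = 0.03653 / 0.03608 = 1.0125
β_Ivers = 0.02323 / 0.03608 = 0.6438
β_Ulmer = 0.06777 / 0.03608 = 1.8783
β_Bellamy = 0.03541 / 0.03608 = 0.9814
β_Fenwick = 0.04017 / 0.03608 = 1.1134
β_Ingram = 0.02435 / 0.03608 = 0.6749
β_P = Σ w_i β_i = 0.20×1.0125 + 0.17×0.6438 + 0.14×1.8783 + 0.14×0.9814 + 0.15×1.1134 + 0.20×0.6749 = 1.0143
MRP = 9.97% − 2.95% = 7.02%
E(R_P) = R_f + β_P × MRP = 2.95% + 1.0143 × 7.02% = 10.07%

10.07%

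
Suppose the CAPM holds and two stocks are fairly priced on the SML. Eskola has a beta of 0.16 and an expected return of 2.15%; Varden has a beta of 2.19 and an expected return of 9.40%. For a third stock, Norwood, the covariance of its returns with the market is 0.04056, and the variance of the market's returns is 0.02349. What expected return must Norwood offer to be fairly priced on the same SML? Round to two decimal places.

7.75%

MRP = (9.40% − 2.15%) / (2.19 − 0.16) = 3.5714%
R_f = 2.15% − 0.16 × 3.5714% = 1.5786%
β_Norwood = Cov / Var(R_m) = 0.04056 / 0.02349 = 1.7267
E(R_Norwood) = R_f + β × MRP = 1.5786% + 1.7267 × 3.5714% = 7.75%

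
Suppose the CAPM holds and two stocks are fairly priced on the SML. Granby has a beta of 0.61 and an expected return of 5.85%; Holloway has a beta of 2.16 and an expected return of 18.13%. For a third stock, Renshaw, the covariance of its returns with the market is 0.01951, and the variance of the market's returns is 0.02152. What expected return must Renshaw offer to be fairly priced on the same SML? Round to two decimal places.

8.20%

MRP = (18.13% − 5.85%) / (2.16 − 0.61) = 7.9226%
R_f = 5.85% − 0.61 × 7.9226% = 1.0172%
β_Renshaw = Cov / Var(R_m) = 0.01951 / 0.02152 = 0.9066
E(R_Renshaw) = R_f + β × MRP = 1.0172% + 0.9066 × 7.9226% = 8.20%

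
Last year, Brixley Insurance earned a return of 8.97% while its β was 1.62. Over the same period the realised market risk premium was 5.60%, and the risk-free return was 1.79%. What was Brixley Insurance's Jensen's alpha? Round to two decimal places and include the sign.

CAPM benchmark = R_f + β(R_m − R_f) = 1.79% + 1.62 × 5.60% = 10.8620%
α = actual − benchmark = 8.97% − 10.8620% = -1.89%

-1.89%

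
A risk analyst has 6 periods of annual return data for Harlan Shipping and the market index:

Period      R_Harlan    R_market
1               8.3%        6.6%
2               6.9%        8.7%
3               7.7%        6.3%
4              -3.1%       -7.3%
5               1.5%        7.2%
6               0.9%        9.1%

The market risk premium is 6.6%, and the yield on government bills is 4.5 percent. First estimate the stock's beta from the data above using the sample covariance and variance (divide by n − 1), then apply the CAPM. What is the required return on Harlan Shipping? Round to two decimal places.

7.67%

Mean R_i = (8.3 + 6.9 + 7.7 − 3.1 + 1.5 + 0.9) / 6 = 3.7000%
Mean R_m = (6.6 + 8.7 + 6.3 − 7.3 + 7.2 + 9.1) / 6 = 5.1000%
Σ(R_i − R̄_i)(R_m − R̄_m) = 91.7200  ⇒  Cov = 91.7200 / 5 = 18.3440
Σ(R_m − R̄_m)² = 190.8200  ⇒  Var(R_m) = 190.8200 / 5 = 38.1640
β = Cov / Var(R_m) = 18.3440 / 38.1640 = 0.4807
E(R) = R_f + β × MRP = 4.5% + 0.4807 × 6.6% = 7.67%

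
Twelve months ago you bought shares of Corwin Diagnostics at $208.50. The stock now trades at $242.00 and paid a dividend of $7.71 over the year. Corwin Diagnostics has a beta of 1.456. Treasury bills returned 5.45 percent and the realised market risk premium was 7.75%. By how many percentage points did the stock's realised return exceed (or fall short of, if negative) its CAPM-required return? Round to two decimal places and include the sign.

Realised HPR = (P1 + D1 − P0) / P0 = (242.00 + 7.71 − 208.50) / 208.50 = 41.21 / 208.50 = 19.7650%
CAPM required = R_f + β·MRP = 5.45% + 1.456 × 7.75% = 16.73400%
α = realised − required = 19.7650% − 16.73400% = +3.03%

+3.03%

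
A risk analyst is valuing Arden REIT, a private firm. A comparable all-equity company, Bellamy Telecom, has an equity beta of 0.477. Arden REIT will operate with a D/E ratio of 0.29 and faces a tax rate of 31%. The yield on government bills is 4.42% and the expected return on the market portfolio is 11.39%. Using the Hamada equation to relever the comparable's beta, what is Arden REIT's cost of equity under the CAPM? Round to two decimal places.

β_L = β_U × [1 + (1 − t)(D/E)] = 0.477 × [1 + (1 − 0.31) × 0.29]
    = 0.477 × [1 + 0.69 × 0.29] = 0.477 × 1.2001 = 0.5724
MRP = 11.39% − 4.42% = 6.97%
E(R) = R_f + β_L × MRP = 4.42% + 0.5724 × 6.97% = 8.41%

8.41%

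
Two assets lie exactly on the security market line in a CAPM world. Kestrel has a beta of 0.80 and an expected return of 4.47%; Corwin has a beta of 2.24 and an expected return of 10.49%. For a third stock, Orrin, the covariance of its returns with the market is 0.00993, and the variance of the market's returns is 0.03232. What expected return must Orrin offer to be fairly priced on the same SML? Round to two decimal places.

MRP = (10.49% − 4.47%) / (2.24 − 0.80) = 4.1806%
R_f = 4.47% − 0.80 × 4.1806% = 1.1255%
β_Orrin = Cov / Var(R_m) = 0.00993 / 0.03232 = 0.3072
E(R_Orrin) = R_f + β × MRP = 1.1255% + 0.3072 × 4.1806% = 2.41%

2.41%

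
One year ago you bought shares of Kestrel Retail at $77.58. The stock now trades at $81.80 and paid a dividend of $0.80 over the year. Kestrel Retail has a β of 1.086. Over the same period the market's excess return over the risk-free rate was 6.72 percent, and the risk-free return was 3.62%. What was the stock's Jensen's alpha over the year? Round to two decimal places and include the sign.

Realised HPR = (P1 + D1 − P0) / P0 = (81.80 + 0.80 − 77.58) / 77.58 = 5.02 / 77.58 = 6.4707%
CAPM required = R_f + β·MRP = 3.62% + 1.086 × 6.72% = 10.91792%
α = realised − required = 6.4707% − 10.91792% = -4.45%

-4.45%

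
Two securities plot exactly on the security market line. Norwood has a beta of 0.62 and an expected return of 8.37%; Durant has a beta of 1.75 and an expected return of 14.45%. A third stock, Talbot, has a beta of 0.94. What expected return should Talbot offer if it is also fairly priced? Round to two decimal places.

MRP (SML slope) = (14.45% − 8.37%) / (1.75 − 0.62) = 6.08% / 1.13 = 5.3805%
R_f (intercept) = 8.37% − 0.62 × 5.3805% = 5.0341%
E(R_Talbot) = R_f + β × MRP = 5.0341% + 0.94 × 5.3805% = 10.09%

10.09%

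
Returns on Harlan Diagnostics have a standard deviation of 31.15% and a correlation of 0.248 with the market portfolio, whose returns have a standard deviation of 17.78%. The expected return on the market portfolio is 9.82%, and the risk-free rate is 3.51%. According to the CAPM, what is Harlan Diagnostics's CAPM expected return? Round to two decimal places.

6.25%

β = ρ × σ_i / σ_m = 0.248 × 31.15% / 17.78% = 0.4345
MRP = 9.82% − 3.51% = 6.31%
E(R) = 3.51% + 0.4345 × 6.31% = 6.25%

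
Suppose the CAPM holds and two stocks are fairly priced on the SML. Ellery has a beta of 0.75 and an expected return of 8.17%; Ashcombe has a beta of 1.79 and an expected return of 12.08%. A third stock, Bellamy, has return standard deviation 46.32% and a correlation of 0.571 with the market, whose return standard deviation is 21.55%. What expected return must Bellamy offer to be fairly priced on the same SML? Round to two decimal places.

9.96%

MRP = (12.08% − 8.17%) / (1.79 − 0.75) = 3.7596%
R_f = 8.17% − 0.75 × 3.7596% = 5.3503%
β_Bellamy = ρ·σ_i/σ_m = 0.571 × 46.32 / 21.55 = 1.2273
E(R_Bellamy) = R_f + β × MRP = 5.3503% + 1.2273 × 3.7596% = 9.96%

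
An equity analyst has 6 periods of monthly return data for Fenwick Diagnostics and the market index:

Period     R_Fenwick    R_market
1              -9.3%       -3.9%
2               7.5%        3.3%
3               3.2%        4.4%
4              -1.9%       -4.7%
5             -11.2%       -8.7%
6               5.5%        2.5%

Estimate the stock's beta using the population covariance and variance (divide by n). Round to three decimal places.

1.332

Mean R_i = (-9.3 + 7.5 + 3.2 − 1.9 − 11.2 + 5.5) / 6 = -1.0333%
Mean R_m = (-3.9 + 3.3 + 4.4 − 4.7 − 8.7 + 2.5) / 6 = -1.1833%
Σ(R_i − R̄_i)(R_m − R̄_m) = 187.8833  ⇒  Cov = 187.8833 / 6 = 31.3139
Σ(R_m − R̄_m)² = 141.0883  ⇒  Var(R_m) = 141.0883 / 6 = 23.5147
β = Cov / Var(R_m) = 31.3139 / 23.5147 = 1.3317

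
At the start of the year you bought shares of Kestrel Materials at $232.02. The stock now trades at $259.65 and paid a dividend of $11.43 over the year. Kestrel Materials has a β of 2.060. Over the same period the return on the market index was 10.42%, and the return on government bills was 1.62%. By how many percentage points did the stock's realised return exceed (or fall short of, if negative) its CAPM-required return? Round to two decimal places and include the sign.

-2.91%

Realised HPR = (P1 + D1 − P0) / P0 = (259.65 + 11.43 − 232.02) / 232.02 = 39.06 / 232.02 = 16.8348%
MRP = 10.42% − 1.62% = 8.80%
CAPM required = R_f + β·MRP = 1.62% + 2.060 × 8.80% = 19.74800%
α = realised − required = 16.8348% − 19.74800% = -2.91%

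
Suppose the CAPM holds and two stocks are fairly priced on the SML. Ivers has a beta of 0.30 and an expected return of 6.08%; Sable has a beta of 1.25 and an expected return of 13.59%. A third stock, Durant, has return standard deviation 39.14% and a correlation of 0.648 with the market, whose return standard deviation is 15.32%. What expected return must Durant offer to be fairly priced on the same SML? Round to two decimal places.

16.80%

MRP = (13.59% − 6.08%) / (1.25 − 0.30) = 7.9053%
R_f = 6.08% − 0.30 × 7.9053% = 3.7084%
β_Durant = ρ·σ_i/σ_m = 0.648 × 39.14 / 15.32 = 1.6555
E(R_Durant) = R_f + β × MRP = 3.7084% + 1.6555 × 7.9053% = 16.80%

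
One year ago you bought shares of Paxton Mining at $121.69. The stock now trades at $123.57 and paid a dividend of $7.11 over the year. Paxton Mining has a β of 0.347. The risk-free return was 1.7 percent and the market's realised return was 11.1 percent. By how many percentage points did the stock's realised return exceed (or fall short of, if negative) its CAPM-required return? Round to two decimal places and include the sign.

+2.43%

Realised HPR = (P1 + D1 − P0) / P0 = (123.57 + 7.11 − 121.69) / 121.69 = 8.99 / 121.69 = 7.3876%
MRP = 11.1% − 1.7% = 9.40%
CAPM required = R_f + β·MRP = 1.7% + 0.347 × 9.4% = 4.9618%
α = realised − required = 7.3876% − 4.9618% = +2.43%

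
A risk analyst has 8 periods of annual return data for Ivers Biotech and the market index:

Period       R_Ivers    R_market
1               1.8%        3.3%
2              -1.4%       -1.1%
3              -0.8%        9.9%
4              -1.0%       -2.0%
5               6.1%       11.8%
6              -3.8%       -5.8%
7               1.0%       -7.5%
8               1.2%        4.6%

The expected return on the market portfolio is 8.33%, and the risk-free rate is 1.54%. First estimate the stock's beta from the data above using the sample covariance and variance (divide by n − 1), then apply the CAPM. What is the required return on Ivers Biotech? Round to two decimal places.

Mean R_i = (1.8 − 1.4 − 0.8 − 1.0 + 6.1 − 3.8 + 1.0 + 1.2) / 8 = 0.3875%
Mean R_m = (3.3 − 1.1 + 9.9 − 2.0 + 11.8 − 5.8 − 7.5 + 4.6) / 8 = 1.6500%
Σ(R_i − R̄_i)(R_m − R̄_m) = 88.4850  ⇒  Cov = 88.4850 / 7 = 12.6407
Σ(R_m − R̄_m)² = 342.6200  ⇒  Var(R_m) = 342.6200 / 7 = 48.9457
β = Cov / Var(R_m) = 12.6407 / 48.9457 = 0.2583
MRP = 8.33% − 1.54% = 6.79%
E(R) = R_f + β × MRP = 1.54% + 0.2583 × 6.79% = 3.29%

3.29%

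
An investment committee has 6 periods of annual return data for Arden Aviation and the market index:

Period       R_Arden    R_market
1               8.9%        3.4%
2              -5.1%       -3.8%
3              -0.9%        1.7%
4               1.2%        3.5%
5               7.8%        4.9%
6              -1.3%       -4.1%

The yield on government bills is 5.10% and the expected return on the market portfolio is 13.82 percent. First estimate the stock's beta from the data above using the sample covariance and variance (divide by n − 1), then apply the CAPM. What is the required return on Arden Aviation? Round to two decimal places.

14.87%

Mean R_i = (8.9 − 5.1 − 0.9 + 1.2 + 7.8 − 1.3) / 6 = 1.7667%
Mean R_m = (3.4 − 3.8 + 1.7 + 3.5 + 4.9 − 4.1) / 6 = 0.9333%
Σ(R_i − R̄_i)(R_m − R̄_m) = 85.9667  ⇒  Cov = 85.9667 / 5 = 17.1933
Σ(R_m − R̄_m)² = 76.7333  ⇒  Var(R_m) = 76.7333 / 5 = 15.3467
β = Cov / Var(R_m) = 17.1933 / 15.3467 = 1.1203
MRP = 13.82% − 5.10% = 8.72%
E(R) = R_f + β × MRP = 5.10% + 1.1203 × 8.72% = 14.87%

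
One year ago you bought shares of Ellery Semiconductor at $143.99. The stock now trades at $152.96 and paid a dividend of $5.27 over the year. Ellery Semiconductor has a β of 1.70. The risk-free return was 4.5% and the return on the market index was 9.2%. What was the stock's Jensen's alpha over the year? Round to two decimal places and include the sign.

Realised HPR = (P1 + D1 − P0) / P0 = (152.96 + 5.27 − 143.99) / 143.99 = 14.24 / 143.99 = 9.8896%
MRP = 9.2% − 4.5% = 4.70%
CAPM required = R_f + β·MRP = 4.5% + 1.70 × 4.7% = 12.4900%
α = realised − required = 9.8896% − 12.4900% = -2.60%

-2.60%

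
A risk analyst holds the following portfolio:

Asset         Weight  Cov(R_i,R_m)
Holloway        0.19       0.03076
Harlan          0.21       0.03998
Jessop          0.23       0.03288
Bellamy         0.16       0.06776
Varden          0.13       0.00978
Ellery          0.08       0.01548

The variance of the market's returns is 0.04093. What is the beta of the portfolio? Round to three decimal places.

0.859

β_Holloway = 0.03076 / 0.04093 = 0.7515
β_Harlan = 0.03998 / 0.04093 = 0.9768
β_Jessop = 0.03288 / 0.04093 = 0.8033
β_Bellamy = 0.06776 / 0.04093 = 1.6555
β_Varden = 0.00978 / 0.04093 = 0.2389
β_Ellery = 0.01548 / 0.04093 = 0.3782
β_P = Σ w_i β_i = 0.19×0.7515 + 0.21×0.9768 + 0.23×0.8033 + 0.16×1.6555 + 0.13×0.2389 + 0.08×0.3782 = 0.8589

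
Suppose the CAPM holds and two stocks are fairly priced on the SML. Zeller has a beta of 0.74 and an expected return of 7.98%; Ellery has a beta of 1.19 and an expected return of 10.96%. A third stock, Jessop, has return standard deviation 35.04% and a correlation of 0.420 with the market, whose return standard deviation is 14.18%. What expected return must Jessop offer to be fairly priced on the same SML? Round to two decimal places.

MRP = (10.96% − 7.98%) / (1.19 − 0.74) = 6.6222%
R_f = 7.98% − 0.74 × 6.6222% = 3.0796%
β_Jessop = ρ·σ_i/σ_m = 0.420 × 35.04 / 14.18 = 1.0379
E(R_Jessop) = R_f + β × MRP = 3.0796% + 1.0379 × 6.6222% = 9.95%

9.95%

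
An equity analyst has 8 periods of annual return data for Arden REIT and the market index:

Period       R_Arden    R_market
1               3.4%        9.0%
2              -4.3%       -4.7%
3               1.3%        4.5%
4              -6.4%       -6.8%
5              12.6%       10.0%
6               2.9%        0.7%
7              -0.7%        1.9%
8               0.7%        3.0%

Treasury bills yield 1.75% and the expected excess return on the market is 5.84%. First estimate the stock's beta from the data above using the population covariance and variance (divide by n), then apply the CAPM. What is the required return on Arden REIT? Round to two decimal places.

Mean R_i = (3.4 − 4.3 + 1.3 − 6.4 + 12.6 + 2.9 − 0.7 + 0.7) / 8 = 1.1875%
Mean R_m = (9.0 − 4.7 + 4.5 − 6.8 + 10.0 + 0.7 + 1.9 + 3.0) / 8 = 2.2000%
Σ(R_i − R̄_i)(R_m − R̄_m) = 208.0800  ⇒  Cov = 208.0800 / 8 = 26.0100
Σ(R_m − R̄_m)² = 243.9600  ⇒  Var(R_m) = 243.9600 / 8 = 30.4950
β = Cov / Var(R_m) = 26.0100 / 30.4950 = 0.8529
E(R) = R_f + β × MRP = 1.75% + 0.8529 × 5.84% = 6.73%

6.73%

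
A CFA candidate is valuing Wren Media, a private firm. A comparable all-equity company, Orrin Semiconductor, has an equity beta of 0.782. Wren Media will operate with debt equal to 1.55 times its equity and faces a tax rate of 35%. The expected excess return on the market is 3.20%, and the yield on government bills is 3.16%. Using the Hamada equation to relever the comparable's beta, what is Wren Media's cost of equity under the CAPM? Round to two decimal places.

8.18%

β_L = β_U × [1 + (1 − t)(D/E)] = 0.782 × [1 + (1 − 0.35) × 1.55]
    = 0.782 × [1 + 0.65 × 1.55] = 0.782 × 2.0075 = 1.5699
E(R) = R_f + β_L × MRP = 3.16% + 1.5699 × 3.20% = 8.18%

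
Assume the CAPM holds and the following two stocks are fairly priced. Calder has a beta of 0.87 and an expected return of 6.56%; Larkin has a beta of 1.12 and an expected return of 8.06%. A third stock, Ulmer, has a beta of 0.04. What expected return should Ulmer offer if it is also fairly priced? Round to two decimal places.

MRP (SML slope) = (8.06% − 6.56%) / (1.12 − 0.87) = 1.50% / 0.25 = 6.0000%
R_f (intercept) = 6.56% − 0.87 × 6.0000% = 1.3400%
E(R_Ulmer) = R_f + β × MRP = 1.3400% + 0.04 × 6.0000% = 1.58%

1.58%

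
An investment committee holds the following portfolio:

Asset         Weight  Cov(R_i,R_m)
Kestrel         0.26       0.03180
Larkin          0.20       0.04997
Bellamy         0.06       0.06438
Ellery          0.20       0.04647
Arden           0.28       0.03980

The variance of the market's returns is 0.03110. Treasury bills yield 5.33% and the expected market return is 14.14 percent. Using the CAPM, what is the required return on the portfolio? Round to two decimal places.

17.39%

β_Kestrel = 0.03180 / 0.03110 = 1.0225
β_Larkin = 0.04997 / 0.03110 = 1.6068
β_Bellamy = 0.06438 / 0.03110 = 2.0701
β_Ellery = 0.04647 / 0.03110 = 1.4942
β_Arden = 0.03980 / 0.03110 = 1.2797
β_P = Σ w_i β_i = 0.26×1.0225 + 0.20×1.6068 + 0.06×2.0701 + 0.20×1.4942 + 0.28×1.2797 = 1.3686
MRP = 14.14% − 5.33% = 8.81%
E(R_P) = R_f + β_P × MRP = 5.33% + 1.3686 × 8.81% = 17.39%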